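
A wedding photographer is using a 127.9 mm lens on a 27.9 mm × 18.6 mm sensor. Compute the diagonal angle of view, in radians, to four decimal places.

Sensor diagonal = √(27.9² + 18.6²) = √1124.3700 ≈ 33.5316 mm.
Angle of view α = 2·arctan(d/2f) with d = 33.5316 mm and f = 127.9 mm.
d/2f = 0.13109; arctan(0.13109) ≈ 0.1303 rad, so α ≈ 0.2607 rad.

0.2607 rad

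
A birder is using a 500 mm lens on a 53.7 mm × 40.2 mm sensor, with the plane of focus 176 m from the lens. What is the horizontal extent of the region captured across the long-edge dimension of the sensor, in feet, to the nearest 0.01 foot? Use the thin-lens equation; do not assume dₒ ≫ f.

61.84 ft

dₒ: 176 m = 176000 mm.
Similar triangles through the lens centre give W/dₒ = w/dᵢ; with 1/f = 1/dₒ + 1/dᵢ this gives W = w·(dₒ − f)/f.
W = 53.7 mm × (176000 − 500) / 500 = 53.7 × 351.0000 ≈ 18848.700 mm = 18848.700/304.8 ft = 61.8396 ft.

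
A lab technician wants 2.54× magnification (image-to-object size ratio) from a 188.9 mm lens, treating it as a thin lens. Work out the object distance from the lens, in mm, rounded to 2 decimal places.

With m = dᵢ/dₒ and 1/f = 1/dₒ + 1/dᵢ, substituting dᵢ = m·dₒ gives 1/f = (1 + 1/m)/dₒ, hence dₒ = f·(1 + 1/m).
dₒ = 188.9 × (1 + 1/2.54) = 188.9 × 1.39370 ≈ 263.270 mm.

263.27 mm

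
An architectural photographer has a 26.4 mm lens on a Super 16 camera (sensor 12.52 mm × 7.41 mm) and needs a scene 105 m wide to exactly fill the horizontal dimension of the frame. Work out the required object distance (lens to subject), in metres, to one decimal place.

W: 105 m = 105000 mm.
Magnification m = w/W = dᵢ/dₒ; combined with 1/f = 1/dₒ + 1/dᵢ this gives dₒ = f·(1 + W/w).
dₒ = 26.4 mm × (1 + 105000/12.52) = 26.4 × 8387.5815 ≈ 221432.151 mm = 221.432 m.

221.4 m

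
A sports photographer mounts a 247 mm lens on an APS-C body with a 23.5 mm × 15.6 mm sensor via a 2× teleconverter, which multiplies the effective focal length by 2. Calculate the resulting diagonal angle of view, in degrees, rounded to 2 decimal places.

3.27°

Effective focal length f = 247 × 2 = 494 mm.
Sensor diagonal = √(23.5² + 15.6²) = √795.6100 ≈ 28.2066 mm.
α = 2·arctan(28.207 / (2 × 494)) = 2·arctan(0.02855) ≈ 3.2706°.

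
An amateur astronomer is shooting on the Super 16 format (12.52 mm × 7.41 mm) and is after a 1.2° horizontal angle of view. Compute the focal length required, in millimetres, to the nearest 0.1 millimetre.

From α = 2·arctan(w/2f) we get f = w / (2·tan(α/2)).
With w = 12.52 mm and α/2 = 0.6°, tan(α/2) ≈ 0.01047, so f ≈ 12.52 / 0.02094 ≈ 597.7641 mm.

597.8 mm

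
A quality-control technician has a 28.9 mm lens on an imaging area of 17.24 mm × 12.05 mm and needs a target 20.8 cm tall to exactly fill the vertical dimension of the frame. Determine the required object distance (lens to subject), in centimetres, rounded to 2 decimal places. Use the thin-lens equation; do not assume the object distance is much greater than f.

W: 20.8 cm = 208 mm.
Magnification m = h/W = dᵢ/dₒ; combined with 1/f = 1/dₒ + 1/dᵢ this gives dₒ = f·(1 + W/h).
dₒ = 28.9 mm × (1 + 208/12.05) = 28.9 × 18.2614 ≈ 527.755 mm = 52.7755 cm.

52.78 cm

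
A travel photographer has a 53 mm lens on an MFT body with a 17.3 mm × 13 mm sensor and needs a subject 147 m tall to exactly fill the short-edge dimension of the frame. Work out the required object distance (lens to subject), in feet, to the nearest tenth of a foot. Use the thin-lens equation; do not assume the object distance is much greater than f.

W: 147 m = 147000 mm.
Magnification m = h/W = dᵢ/dₒ; combined with 1/f = 1/dₒ + 1/dᵢ this gives dₒ = f·(1 + W/h).
dₒ = 53 mm × (1 + 147000/13) = 53 × 11308.6923 ≈ 599360.692 mm = 599360.692/304.8 ft = 1966.41 ft.

1966.4 ft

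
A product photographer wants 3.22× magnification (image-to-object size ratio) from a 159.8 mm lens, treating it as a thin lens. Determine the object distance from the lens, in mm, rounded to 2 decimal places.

With m = dᵢ/dₒ and 1/f = 1/dₒ + 1/dᵢ, substituting dᵢ = m·dₒ gives 1/f = (1 + 1/m)/dₒ, hence dₒ = f·(1 + 1/m).
dₒ = 159.8 × (1 + 1/3.22) = 159.8 × 1.31056 ≈ 209.427 mm.

209.43 mm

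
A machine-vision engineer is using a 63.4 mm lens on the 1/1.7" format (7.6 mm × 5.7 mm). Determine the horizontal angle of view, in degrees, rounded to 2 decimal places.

Angle of view α = 2·arctan(w/2f) with w = 7.6 mm and f = 63.4 mm.
w/2f = 0.05994; arctan(0.05994) ≈ 3.4300°, so α ≈ 6.8601°.

6.86°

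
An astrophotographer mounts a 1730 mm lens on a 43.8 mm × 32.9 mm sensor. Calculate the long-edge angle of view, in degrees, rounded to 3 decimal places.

Angle of view α = 2·arctan(w/2f) with w = 43.8 mm and f = 1730 mm.
w/2f = 0.01266; arctan(0.01266) ≈ 0.7253°, so α ≈ 1.4505°.

1.451°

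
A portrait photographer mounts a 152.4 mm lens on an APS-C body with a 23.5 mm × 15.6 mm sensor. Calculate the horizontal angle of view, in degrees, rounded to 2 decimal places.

Angle of view α = 2·arctan(w/2f) with w = 23.5 mm and f = 152.4 mm.
w/2f = 0.07710; arctan(0.07710) ≈ 4.4088°, so α ≈ 8.8175°.

8.82°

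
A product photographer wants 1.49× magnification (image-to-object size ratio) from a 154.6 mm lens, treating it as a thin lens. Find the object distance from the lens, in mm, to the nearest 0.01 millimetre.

With m = dᵢ/dₒ and 1/f = 1/dₒ + 1/dᵢ, substituting dᵢ = m·dₒ gives 1/f = (1 + 1/m)/dₒ, hence dₒ = f·(1 + 1/m).
dₒ = 154.6 × (1 + 1/1.49) = 154.6 × 1.67114 ≈ 258.358 mm.

258.36 mm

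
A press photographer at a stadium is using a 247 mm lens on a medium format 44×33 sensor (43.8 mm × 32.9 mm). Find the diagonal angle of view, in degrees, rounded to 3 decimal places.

Sensor diagonal = √(43.8² + 32.9²) = √3000.8500 ≈ 54.7800 mm.
Angle of view α = 2·arctan(d/2f) with d = 54.7800 mm and f = 247 mm.
d/2f = 0.11089; arctan(0.11089) ≈ 6.3277°, so α ≈ 12.6554°.

12.655°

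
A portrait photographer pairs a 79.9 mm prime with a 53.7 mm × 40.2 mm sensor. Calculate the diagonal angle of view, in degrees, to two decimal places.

Sensor diagonal = √(53.7² + 40.2²) = √4499.7300 ≈ 67.0800 mm.
Angle of view α = 2·arctan(d/2f) with d = 67.0800 mm and f = 79.9 mm.
d/2f = 0.41977; arctan(0.41977) ≈ 22.7714°, so α ≈ 45.5429°.

45.54°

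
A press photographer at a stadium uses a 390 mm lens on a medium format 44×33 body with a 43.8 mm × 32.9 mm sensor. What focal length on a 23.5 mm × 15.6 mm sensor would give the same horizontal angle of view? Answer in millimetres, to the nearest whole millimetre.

Equal angle of view means equal width/f ratio, so f₂ = f₁ · (width₂/width₁) = 390 × 23.5/43.8.
f₂ = 390 × 0.53653 ≈ 209.247 mm.

209 mm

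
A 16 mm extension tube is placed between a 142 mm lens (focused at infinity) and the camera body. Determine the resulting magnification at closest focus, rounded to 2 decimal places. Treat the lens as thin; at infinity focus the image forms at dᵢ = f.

The tube moves the image plane from f to f + e, so dᵢ = 142 + 16 = 158 mm. Focus is achieved when 1/f = 1/dₒ + 1/dᵢ, giving dₒ = 1/(1/f − 1/(f+e)).
Magnification m = dᵢ/dₒ = (f+e)·(1/f − 1/(f+e)) = e/f = 16/142 ≈ 0.1127.

0.11×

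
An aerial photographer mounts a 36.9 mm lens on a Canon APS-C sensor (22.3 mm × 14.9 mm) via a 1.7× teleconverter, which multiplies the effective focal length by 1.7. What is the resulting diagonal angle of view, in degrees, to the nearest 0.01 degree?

Effective focal length f = 36.9 × 1.7 = 62.73 mm.
Sensor diagonal = √(22.3² + 14.9²) = √719.3000 ≈ 26.8198 mm.
α = 2·arctan(26.820 / (2 × 62.73)) = 2·arctan(0.21377) ≈ 24.1332°.

24.13°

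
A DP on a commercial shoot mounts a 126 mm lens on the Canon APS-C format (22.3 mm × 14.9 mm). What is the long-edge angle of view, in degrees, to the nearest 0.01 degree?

Angle of view α = 2·arctan(w/2f) with w = 22.3 mm and f = 126 mm.
w/2f = 0.08849; arctan(0.08849) ≈ 5.0570°, so α ≈ 10.1141°.

10.11°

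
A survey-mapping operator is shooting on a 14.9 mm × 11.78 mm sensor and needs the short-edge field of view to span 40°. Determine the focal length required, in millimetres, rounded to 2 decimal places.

16.18 mm

From α = 2·arctan(h/2f) we get f = h / (2·tan(α/2)).
With h = 11.78 mm and α/2 = 20°, tan(α/2) ≈ 0.36397, so f ≈ 11.78 / 0.72794 ≈ 16.1826 mm.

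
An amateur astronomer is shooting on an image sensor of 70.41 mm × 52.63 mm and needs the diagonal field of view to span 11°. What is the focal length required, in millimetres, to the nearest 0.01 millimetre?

456.47 mm

Sensor diagonal = √(70.41² + 52.63²) = √7727.4850 ≈ 87.9061 mm.
From α = 2·arctan(d/2f) we get f = d / (2·tan(α/2)).
With d = 87.9061 mm and α/2 = 5.5°, tan(α/2) ≈ 0.09629, so f ≈ 87.9061 / 0.19258 ≈ 456.4700 mm.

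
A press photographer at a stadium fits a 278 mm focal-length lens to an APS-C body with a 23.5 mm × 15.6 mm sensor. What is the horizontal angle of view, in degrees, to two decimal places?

4.84°

Angle of view α = 2·arctan(w/2f) with w = 23.5 mm and f = 278 mm.
w/2f = 0.04227; arctan(0.04227) ≈ 2.4202°, so α ≈ 4.8405°.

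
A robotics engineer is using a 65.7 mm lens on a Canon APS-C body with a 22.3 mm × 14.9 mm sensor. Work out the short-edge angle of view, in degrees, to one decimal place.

12.9°

Angle of view α = 2·arctan(h/2f) with h = 14.9 mm and f = 65.7 mm.
h/2f = 0.11339; arctan(0.11339) ≈ 6.4694°, so α ≈ 12.9388°.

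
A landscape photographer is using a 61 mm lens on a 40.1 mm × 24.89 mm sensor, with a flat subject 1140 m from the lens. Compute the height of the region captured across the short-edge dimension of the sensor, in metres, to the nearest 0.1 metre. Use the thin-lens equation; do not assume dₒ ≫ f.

dₒ: 1140 m = 1.14e+06 mm.
Similar triangles through the lens centre give W/dₒ = h/dᵢ; with 1/f = 1/dₒ + 1/dᵢ this gives W = h·(dₒ − f)/f.
W = 24.89 mm × (1.14e+06 − 61) / 61 = 24.89 × 18687.5246 ≈ 465132.487 mm = 465.132 m.

465.1 m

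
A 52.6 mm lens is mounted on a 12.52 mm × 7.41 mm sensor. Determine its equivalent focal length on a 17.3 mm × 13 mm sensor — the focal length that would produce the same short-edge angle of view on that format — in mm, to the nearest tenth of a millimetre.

Equal angle of view means equal height/f ratio, so f₂ = f₁ · (height₂/height₁) = 52.6 × 13/7.41.
f₂ = 52.6 × 1.75439 ≈ 92.281 mm.

92.3 mm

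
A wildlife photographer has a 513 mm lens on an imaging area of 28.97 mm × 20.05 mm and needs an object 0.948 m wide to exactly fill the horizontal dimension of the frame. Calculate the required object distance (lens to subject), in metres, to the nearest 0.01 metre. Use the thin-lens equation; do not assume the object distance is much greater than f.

W: 0.948 m = 948 mm.
Magnification m = w/W = dᵢ/dₒ; combined with 1/f = 1/dₒ + 1/dᵢ this gives dₒ = f·(1 + W/w).
dₒ = 513 mm × (1 + 948/28.97) = 513 × 33.7235 ≈ 17300.159 mm = 17.3002 m.

17.30 m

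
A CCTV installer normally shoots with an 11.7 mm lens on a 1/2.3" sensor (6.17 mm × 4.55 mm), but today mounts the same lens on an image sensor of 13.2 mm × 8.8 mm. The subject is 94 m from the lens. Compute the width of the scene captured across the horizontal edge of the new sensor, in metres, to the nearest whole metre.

106 m

The focal length stays 11.7 mm; the relevant sensor dimension is now w = 13.2 mm. Object distance dₒ = 94 m = 94000 mm.
Thin-lens field width W = w·(dₒ − f)/f = 13.2 × (94000 − 11.7)/11.7 ≈ 106038.082 mm = 106.038 m.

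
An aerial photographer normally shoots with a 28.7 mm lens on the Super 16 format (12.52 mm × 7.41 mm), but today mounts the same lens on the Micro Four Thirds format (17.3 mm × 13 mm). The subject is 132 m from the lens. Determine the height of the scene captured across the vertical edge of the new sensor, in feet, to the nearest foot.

196 ft

The focal length stays 28.7 mm; the relevant sensor dimension is now h = 13 mm. Object distance dₒ = 132 m = 132000 mm.
Thin-lens field height W = h·(dₒ − f)/f = 13 × (132000 − 28.7)/28.7 ≈ 59777.941 mm = 59777.941/304.8 ft = 196.122 ft.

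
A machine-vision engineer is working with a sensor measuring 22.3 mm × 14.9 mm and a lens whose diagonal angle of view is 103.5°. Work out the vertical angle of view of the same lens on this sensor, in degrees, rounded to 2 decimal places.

Sensor diagonal = √(22.3² + 14.9²) = √719.3000 ≈ 26.8198 mm.
From the diagonal AOV: f = 26.8198 / (2·tan(51.75°)) = 26.8198 / 2.53699 ≈ 10.5715 mm.
Vertical AOV = 2·arctan(14.9 / (2 × 10.5715)) = 2·arctan(0.70472) ≈ 70.3466°.

70.35°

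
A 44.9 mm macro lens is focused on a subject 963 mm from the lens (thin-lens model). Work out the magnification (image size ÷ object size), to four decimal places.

0.0489×

Thin lens: 1/f = 1/dₒ + 1/dᵢ → 1/dᵢ = 1/44.9 − 1/963 = 0.0212333 mm⁻¹, so dᵢ ≈ 47.0959 mm.
Magnification m = dᵢ/dₒ = 47.0959/963 ≈ 0.04891.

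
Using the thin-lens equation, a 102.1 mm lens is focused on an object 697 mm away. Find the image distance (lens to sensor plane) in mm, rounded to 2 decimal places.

119.62 mm

1/dᵢ = 1/f − 1/dₒ = 1/102.1 − 1/697 = 0.0083596 mm⁻¹.
dᵢ = 1/0.0083596 ≈ 119.6230 mm.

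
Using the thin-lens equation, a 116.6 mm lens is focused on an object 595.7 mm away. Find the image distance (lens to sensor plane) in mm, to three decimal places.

1/dᵢ = 1/f − 1/dₒ = 1/116.6 − 1/595.7 = 0.0068976 mm⁻¹.
dᵢ = 1/0.0068976 ≈ 144.9773 mm.

144.977 mm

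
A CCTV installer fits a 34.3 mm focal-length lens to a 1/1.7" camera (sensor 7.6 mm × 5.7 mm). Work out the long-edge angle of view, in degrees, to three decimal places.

12.644°

Angle of view α = 2·arctan(w/2f) with w = 7.6 mm and f = 34.3 mm.
w/2f = 0.11079; arctan(0.11079) ≈ 6.3219°, so α ≈ 12.6437°.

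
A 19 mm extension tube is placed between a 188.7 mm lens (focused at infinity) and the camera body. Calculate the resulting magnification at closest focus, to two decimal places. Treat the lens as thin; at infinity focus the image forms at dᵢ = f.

0.10×

The tube moves the image plane from f to f + e, so dᵢ = 188.7 + 19 = 207.7 mm. Focus is achieved when 1/f = 1/dₒ + 1/dᵢ, giving dₒ = 1/(1/f − 1/(f+e)).
Magnification m = dᵢ/dₒ = (f+e)·(1/f − 1/(f+e)) = e/f = 19/188.7 ≈ 0.1007.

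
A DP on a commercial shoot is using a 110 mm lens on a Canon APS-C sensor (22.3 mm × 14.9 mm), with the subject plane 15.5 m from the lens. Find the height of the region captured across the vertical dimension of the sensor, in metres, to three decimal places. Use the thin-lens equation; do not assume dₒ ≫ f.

2.085 m

dₒ: 15.5 m = 15500 mm.
Similar triangles through the lens centre give W/dₒ = h/dᵢ; with 1/f = 1/dₒ + 1/dᵢ this gives W = h·(dₒ − f)/f.
W = 14.9 mm × (15500 − 110) / 110 = 14.9 × 139.9091 ≈ 2084.645 mm = 2.08465 m.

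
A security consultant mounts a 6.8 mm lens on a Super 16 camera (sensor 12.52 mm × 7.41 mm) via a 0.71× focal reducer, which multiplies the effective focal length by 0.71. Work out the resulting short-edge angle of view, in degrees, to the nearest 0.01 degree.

Effective focal length f = 6.8 × 0.71 = 4.828 mm.
α = 2·arctan(7.41 / (2 × 4.828)) = 2·arctan(0.76740) ≈ 75.0052°.

75.01°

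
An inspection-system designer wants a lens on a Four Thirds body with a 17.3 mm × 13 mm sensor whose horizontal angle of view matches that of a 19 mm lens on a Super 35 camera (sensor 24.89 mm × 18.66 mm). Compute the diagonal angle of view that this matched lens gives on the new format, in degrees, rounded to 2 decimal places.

Equal horizontal AOV ⇒ f₂ = f₁ · 17.3/24.89 = 19 × 0.69506 ≈ 13.2061 mm.
Sensor diagonal = √(17.3² + 13²) = √468.2900 ≈ 21.6400 mm.
Diagonal AOV on the new format = 2·arctan(21.6400 / (2 × 13.2061)) = 2·arctan(0.81932) ≈ 78.6568°.

78.66°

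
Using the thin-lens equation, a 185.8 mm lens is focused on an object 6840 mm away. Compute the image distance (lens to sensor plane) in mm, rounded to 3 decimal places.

190.988 mm

1/dᵢ = 1/f − 1/dₒ = 1/185.8 − 1/6840 = 0.0052359 mm⁻¹.
dᵢ = 1/0.0052359 ≈ 190.9879 mm.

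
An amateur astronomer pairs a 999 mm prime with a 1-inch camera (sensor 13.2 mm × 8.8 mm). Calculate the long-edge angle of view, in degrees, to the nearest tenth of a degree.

0.8°

Angle of view α = 2·arctan(w/2f) with w = 13.2 mm and f = 999 mm.
w/2f = 0.00661; arctan(0.00661) ≈ 0.3785°, so α ≈ 0.7571°.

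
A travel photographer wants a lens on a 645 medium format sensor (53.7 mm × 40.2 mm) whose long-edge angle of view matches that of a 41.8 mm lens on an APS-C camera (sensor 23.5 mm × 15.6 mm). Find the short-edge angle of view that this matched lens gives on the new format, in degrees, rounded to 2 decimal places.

Equal long-edge AOV ⇒ f₂ = f₁ · 53.7/23.5 = 41.8 × 2.28511 ≈ 95.5174 mm.
Short-edge AOV on the new format = 2·arctan(40.2 / (2 × 95.5174)) = 2·arctan(0.21043) ≈ 23.7671°.

23.77°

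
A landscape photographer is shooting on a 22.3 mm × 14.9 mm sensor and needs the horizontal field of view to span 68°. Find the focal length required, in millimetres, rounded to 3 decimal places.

16.531 mm

From α = 2·arctan(w/2f) we get f = w / (2·tan(α/2)).
With w = 22.3 mm and α/2 = 34°, tan(α/2) ≈ 0.67451, so f ≈ 22.3 / 1.34902 ≈ 16.5306 mm.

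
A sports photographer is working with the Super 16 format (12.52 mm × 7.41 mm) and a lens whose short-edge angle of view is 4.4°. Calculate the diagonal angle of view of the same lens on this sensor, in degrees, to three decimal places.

8.627°

From the short-edge AOV: f = 7.41 / (2·tan(2.2°)) = 7.41 / 0.07683 ≈ 96.4439 mm.
Sensor diagonal = √(12.52² + 7.41²) = √211.6585 ≈ 14.5485 mm.
Diagonal AOV = 2·arctan(14.5485 / (2 × 96.4439)) = 2·arctan(0.07542) ≈ 8.6267°.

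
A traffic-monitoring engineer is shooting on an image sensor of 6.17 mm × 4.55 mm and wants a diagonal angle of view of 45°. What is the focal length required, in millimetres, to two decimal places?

Sensor diagonal = √(6.17² + 4.55²) = √58.7714 ≈ 7.6663 mm.
From α = 2·arctan(d/2f) we get f = d / (2·tan(α/2)).
With d = 7.6663 mm and α/2 = 22.5°, tan(α/2) ≈ 0.41421, so f ≈ 7.6663 / 0.82843 ≈ 9.2540 mm.

9.25 mm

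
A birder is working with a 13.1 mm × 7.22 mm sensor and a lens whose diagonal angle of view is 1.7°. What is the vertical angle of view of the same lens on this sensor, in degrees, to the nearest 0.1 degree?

Sensor diagonal = √(13.1² + 7.22²) = √223.7384 ≈ 14.9579 mm.
From the diagonal AOV: f = 14.9579 / (2·tan(0.85°)) = 14.9579 / 0.02967 ≈ 504.0947 mm.
Vertical AOV = 2·arctan(7.22 / (2 × 504.0947)) = 2·arctan(0.00716) ≈ 0.8206°.

0.8°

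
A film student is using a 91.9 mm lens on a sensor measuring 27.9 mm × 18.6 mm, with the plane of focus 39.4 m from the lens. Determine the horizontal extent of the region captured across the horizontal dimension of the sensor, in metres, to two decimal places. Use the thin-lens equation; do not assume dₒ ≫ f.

11.93 m

dₒ: 39.4 m = 39400 mm.
Similar triangles through the lens centre give W/dₒ = w/dᵢ; with 1/f = 1/dₒ + 1/dᵢ this gives W = w·(dₒ − f)/f.
W = 27.9 mm × (39400 − 91.9) / 91.9 = 27.9 × 427.7269 ≈ 11933.580 mm = 11.9336 m.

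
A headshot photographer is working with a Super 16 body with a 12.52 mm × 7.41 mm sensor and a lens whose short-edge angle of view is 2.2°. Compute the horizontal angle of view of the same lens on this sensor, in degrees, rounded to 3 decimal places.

3.716°

From the short-edge AOV: f = 7.41 / (2·tan(1.1°)) = 7.41 / 0.03840 ≈ 192.9589 mm.
Horizontal AOV = 2·arctan(12.52 / (2 × 192.9589)) = 2·arctan(0.03244) ≈ 3.7163°.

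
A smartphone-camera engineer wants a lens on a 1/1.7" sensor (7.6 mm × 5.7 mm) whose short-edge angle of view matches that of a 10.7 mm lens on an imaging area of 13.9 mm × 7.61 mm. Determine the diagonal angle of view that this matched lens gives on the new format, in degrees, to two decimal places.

61.31°

Equal short-edge AOV ⇒ f₂ = f₁ · 5.7/7.61 = 10.7 × 0.74901 ≈ 8.0145 mm.
Sensor diagonal = √(7.6² + 5.7²) = √90.2500 ≈ 9.5000 mm.
Diagonal AOV on the new format = 2·arctan(9.5000 / (2 × 8.0145)) = 2·arctan(0.59268) ≈ 61.3087°.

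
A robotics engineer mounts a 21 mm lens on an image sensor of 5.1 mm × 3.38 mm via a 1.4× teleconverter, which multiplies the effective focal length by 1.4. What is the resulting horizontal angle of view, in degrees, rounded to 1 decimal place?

Effective focal length f = 21 × 1.4 = 29.4 mm.
α = 2·arctan(5.1 / (2 × 29.4)) = 2·arctan(0.08673) ≈ 9.9143°.

9.9°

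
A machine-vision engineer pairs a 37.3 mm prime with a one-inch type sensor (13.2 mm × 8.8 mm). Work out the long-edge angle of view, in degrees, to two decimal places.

20.07°

Angle of view α = 2·arctan(w/2f) with w = 13.2 mm and f = 37.3 mm.
w/2f = 0.17694; arctan(0.17694) ≈ 10.0343°, so α ≈ 20.0685°.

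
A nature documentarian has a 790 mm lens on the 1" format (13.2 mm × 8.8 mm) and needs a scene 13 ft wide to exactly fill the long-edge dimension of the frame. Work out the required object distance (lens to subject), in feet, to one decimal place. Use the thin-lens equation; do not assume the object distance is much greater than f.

W: 13 ft × 304.8 mm/ft = 3962.40 mm.
Magnification m = w/W = dᵢ/dₒ; combined with 1/f = 1/dₒ + 1/dᵢ this gives dₒ = f·(1 + W/w).
dₒ = 790 mm × (1 + 3962.4/13.2) = 790 × 301.1818 ≈ 237933.629 mm = 237933.629/304.8 ft = 780.622 ft.

780.6 ft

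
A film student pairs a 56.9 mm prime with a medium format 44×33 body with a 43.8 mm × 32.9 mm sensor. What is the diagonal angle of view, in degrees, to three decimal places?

51.410°

Sensor diagonal = √(43.8² + 32.9²) = √3000.8500 ≈ 54.7800 mm.
Angle of view α = 2·arctan(d/2f) with d = 54.7800 mm and f = 56.9 mm.
d/2f = 0.48137; arctan(0.48137) ≈ 25.7048°, so α ≈ 51.4096°.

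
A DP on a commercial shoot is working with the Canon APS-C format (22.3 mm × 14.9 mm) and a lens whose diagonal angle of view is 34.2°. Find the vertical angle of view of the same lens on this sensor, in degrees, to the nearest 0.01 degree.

Sensor diagonal = √(22.3² + 14.9²) = √719.3000 ≈ 26.8198 mm.
From the diagonal AOV: f = 26.8198 / (2·tan(17.1°)) = 26.8198 / 0.61528 ≈ 43.5895 mm.
Vertical AOV = 2·arctan(14.9 / (2 × 43.5895)) = 2·arctan(0.17091) ≈ 19.3977°.

19.40°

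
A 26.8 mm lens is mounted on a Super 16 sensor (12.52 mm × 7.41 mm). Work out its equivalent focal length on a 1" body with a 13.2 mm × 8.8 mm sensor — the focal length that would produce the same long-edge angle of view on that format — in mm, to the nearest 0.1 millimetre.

Equal angle of view means equal width/f ratio, so f₂ = f₁ · (width₂/width₁) = 26.8 × 13.2/12.52.
f₂ = 26.8 × 1.05431 ≈ 28.256 mm.

28.3 mm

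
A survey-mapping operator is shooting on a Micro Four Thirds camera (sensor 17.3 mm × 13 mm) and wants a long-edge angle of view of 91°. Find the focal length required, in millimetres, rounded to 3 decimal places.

8.500 mm

From α = 2·arctan(w/2f) we get f = w / (2·tan(α/2)).
With w = 17.3 mm and α/2 = 45.5°, tan(α/2) ≈ 1.01761, so f ≈ 17.3 / 2.03521 ≈ 8.5003 mm.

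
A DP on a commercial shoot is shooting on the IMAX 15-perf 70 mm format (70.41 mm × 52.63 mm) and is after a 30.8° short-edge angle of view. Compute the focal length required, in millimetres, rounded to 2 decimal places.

95.54 mm

From α = 2·arctan(h/2f) we get f = h / (2·tan(α/2)).
With h = 52.63 mm and α/2 = 15.4°, tan(α/2) ≈ 0.27545, so f ≈ 52.63 / 0.55089 ≈ 95.5360 mm.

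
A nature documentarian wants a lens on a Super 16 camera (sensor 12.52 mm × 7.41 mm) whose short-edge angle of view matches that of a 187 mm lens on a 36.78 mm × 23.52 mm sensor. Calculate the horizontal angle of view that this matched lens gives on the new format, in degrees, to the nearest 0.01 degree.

12.13°

Equal short-edge AOV ⇒ f₂ = f₁ · 7.41/23.52 = 187 × 0.31505 ≈ 58.9145 mm.
Horizontal AOV on the new format = 2·arctan(12.52 / (2 × 58.9145)) = 2·arctan(0.10626) ≈ 12.1305°.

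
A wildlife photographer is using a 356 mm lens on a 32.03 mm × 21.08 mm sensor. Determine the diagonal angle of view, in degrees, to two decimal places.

Sensor diagonal = √(32.03² + 21.08²) = √1470.2873 ≈ 38.3443 mm.
Angle of view α = 2·arctan(d/2f) with d = 38.3443 mm and f = 356 mm.
d/2f = 0.05385; arctan(0.05385) ≈ 3.0827°, so α ≈ 6.1653°.

6.17°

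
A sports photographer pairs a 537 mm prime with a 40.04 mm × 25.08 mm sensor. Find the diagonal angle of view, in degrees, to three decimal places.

Sensor diagonal = √(40.04² + 25.08²) = √2232.2080 ≈ 47.2462 mm.
Angle of view α = 2·arctan(d/2f) with d = 47.2462 mm and f = 537 mm.
d/2f = 0.04399; arctan(0.04399) ≈ 2.5189°, so α ≈ 5.0377°.

5.038°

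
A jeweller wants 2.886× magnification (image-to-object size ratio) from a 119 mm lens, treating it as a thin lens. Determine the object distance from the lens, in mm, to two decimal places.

160.23 mm

With m = dᵢ/dₒ and 1/f = 1/dₒ + 1/dᵢ, substituting dᵢ = m·dₒ gives 1/f = (1 + 1/m)/dₒ, hence dₒ = f·(1 + 1/m).
dₒ = 119 × (1 + 1/2.886) = 119 × 1.34650 ≈ 160.234 mm.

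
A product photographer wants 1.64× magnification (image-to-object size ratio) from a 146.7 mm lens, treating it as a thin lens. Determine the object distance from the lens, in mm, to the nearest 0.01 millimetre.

With m = dᵢ/dₒ and 1/f = 1/dₒ + 1/dᵢ, substituting dᵢ = m·dₒ gives 1/f = (1 + 1/m)/dₒ, hence dₒ = f·(1 + 1/m).
dₒ = 146.7 × (1 + 1/1.64) = 146.7 × 1.60976 ≈ 236.151 mm.

236.15 mm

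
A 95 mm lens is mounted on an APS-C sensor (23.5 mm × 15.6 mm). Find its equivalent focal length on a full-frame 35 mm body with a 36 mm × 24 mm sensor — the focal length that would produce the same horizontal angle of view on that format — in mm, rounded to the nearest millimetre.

Equal angle of view means equal width/f ratio, so f₂ = f₁ · (width₂/width₁) = 95 × 36/23.5.
f₂ = 95 × 1.53191 ≈ 145.532 mm.

146 mm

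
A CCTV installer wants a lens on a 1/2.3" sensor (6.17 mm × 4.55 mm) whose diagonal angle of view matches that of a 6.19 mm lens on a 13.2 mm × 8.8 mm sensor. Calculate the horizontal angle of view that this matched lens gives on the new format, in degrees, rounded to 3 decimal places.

91.768°

Sensor diagonal = √(13.2² + 8.8²) = √251.6800 ≈ 15.8644 mm.
Sensor diagonal = √(6.17² + 4.55²) = √58.7714 ≈ 7.6663 mm.
Equal diagonal AOV ⇒ f₂ = f₁ · 7.6663/15.8644 = 6.19 × 0.48324 ≈ 2.9912 mm.
Horizontal AOV on the new format = 2·arctan(6.17 / (2 × 2.9912)) = 2·arctan(1.03135) ≈ 91.7683°.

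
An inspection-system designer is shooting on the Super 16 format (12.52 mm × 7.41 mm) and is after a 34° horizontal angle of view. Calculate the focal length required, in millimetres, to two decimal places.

20.48 mm

From α = 2·arctan(w/2f) we get f = w / (2·tan(α/2)).
With w = 12.52 mm and α/2 = 17°, tan(α/2) ≈ 0.30573, so f ≈ 12.52 / 0.61146 ≈ 20.4755 mm.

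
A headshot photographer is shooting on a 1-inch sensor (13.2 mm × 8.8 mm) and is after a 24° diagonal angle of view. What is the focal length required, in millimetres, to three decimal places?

Sensor diagonal = √(13.2² + 8.8²) = √251.6800 ≈ 15.8644 mm.
From α = 2·arctan(d/2f) we get f = d / (2·tan(α/2)).
With d = 15.8644 mm and α/2 = 12°, tan(α/2) ≈ 0.21256, so f ≈ 15.8644 / 0.42511 ≈ 37.3181 mm.

37.318 mm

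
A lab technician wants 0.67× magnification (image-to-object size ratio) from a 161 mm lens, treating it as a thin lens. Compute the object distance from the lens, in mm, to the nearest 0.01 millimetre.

With m = dᵢ/dₒ and 1/f = 1/dₒ + 1/dᵢ, substituting dᵢ = m·dₒ gives 1/f = (1 + 1/m)/dₒ, hence dₒ = f·(1 + 1/m).
dₒ = 161 × (1 + 1/0.67) = 161 × 2.49254 ≈ 401.299 mm.

401.30 mm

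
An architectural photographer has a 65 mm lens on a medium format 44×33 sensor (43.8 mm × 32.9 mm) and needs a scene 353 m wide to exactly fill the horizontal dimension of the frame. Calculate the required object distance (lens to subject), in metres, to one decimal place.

W: 353 m = 353000 mm.
Magnification m = w/W = dᵢ/dₒ; combined with 1/f = 1/dₒ + 1/dᵢ this gives dₒ = f·(1 + W/w).
dₒ = 65 mm × (1 + 353000/43.8) = 65 × 8060.3607 ≈ 523923.447 mm = 523.923 m.

523.9 m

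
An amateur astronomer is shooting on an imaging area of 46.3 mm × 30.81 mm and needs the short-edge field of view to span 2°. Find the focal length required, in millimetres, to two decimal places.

882.55 mm

From α = 2·arctan(h/2f) we get f = h / (2·tan(α/2)).
With h = 30.81 mm and α/2 = 1°, tan(α/2) ≈ 0.01746, so f ≈ 30.81 / 0.03491 ≈ 882.5519 mm.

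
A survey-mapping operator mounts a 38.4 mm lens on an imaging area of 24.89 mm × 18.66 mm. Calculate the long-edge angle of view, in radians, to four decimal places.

Angle of view α = 2·arctan(w/2f) with w = 24.89 mm and f = 38.4 mm.
w/2f = 0.32409; arctan(0.32409) ≈ 0.3134 rad, so α ≈ 0.6268 rad.

0.6268 rad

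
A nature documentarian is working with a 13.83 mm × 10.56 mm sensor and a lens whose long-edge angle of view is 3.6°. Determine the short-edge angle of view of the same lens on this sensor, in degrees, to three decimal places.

From the long-edge AOV: f = 13.83 / (2·tan(1.8°)) = 13.83 / 0.06285 ≈ 220.0389 mm.
Short-edge AOV = 2·arctan(10.56 / (2 × 220.0389)) = 2·arctan(0.02400) ≈ 2.7492°.

2.749°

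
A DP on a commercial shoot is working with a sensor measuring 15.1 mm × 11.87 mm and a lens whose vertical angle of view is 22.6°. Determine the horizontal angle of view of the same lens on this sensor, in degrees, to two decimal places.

From the vertical AOV: f = 11.87 / (2·tan(11.3°)) = 11.87 / 0.39964 ≈ 29.7018 mm.
Horizontal AOV = 2·arctan(15.1 / (2 × 29.7018)) = 2·arctan(0.25419) ≈ 28.5243°.

28.52°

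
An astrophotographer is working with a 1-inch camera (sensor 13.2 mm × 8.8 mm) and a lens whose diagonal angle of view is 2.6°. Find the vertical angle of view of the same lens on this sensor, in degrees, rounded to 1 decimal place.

1.4°

Sensor diagonal = √(13.2² + 8.8²) = √251.6800 ≈ 15.8644 mm.
From the diagonal AOV: f = 15.8644 / (2·tan(1.3°)) = 15.8644 / 0.04539 ≈ 349.5418 mm.
Vertical AOV = 2·arctan(8.8 / (2 × 349.5418)) = 2·arctan(0.01259) ≈ 1.4424°.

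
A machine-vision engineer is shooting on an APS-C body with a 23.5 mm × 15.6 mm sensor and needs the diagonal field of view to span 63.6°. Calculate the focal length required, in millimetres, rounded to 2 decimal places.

Sensor diagonal = √(23.5² + 15.6²) = √795.6100 ≈ 28.2066 mm.
From α = 2·arctan(d/2f) we get f = d / (2·tan(α/2)).
With d = 28.2066 mm and α/2 = 31.8°, tan(α/2) ≈ 0.62003, so f ≈ 28.2066 / 1.24005 ≈ 22.7463 mm.

22.75 mm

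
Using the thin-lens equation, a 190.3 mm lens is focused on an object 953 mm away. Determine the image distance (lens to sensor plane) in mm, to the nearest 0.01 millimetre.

1/dᵢ = 1/f − 1/dₒ = 1/190.3 − 1/953 = 0.0042055 mm⁻¹.
dᵢ = 1/0.0042055 ≈ 237.7814 mm.

237.78 mm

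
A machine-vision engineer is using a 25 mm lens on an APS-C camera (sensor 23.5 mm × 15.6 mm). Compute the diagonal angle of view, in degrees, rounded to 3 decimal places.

58.857°

Sensor diagonal = √(23.5² + 15.6²) = √795.6100 ≈ 28.2066 mm.
Angle of view α = 2·arctan(d/2f) with d = 28.2066 mm and f = 25 mm.
d/2f = 0.56413; arctan(0.56413) ≈ 29.4287°, so α ≈ 58.8574°.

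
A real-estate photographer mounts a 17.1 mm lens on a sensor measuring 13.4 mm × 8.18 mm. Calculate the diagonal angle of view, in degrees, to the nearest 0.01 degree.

49.31°

Sensor diagonal = √(13.4² + 8.18²) = √246.4724 ≈ 15.6994 mm.
Angle of view α = 2·arctan(d/2f) with d = 15.6994 mm and f = 17.1 mm.
d/2f = 0.45905; arctan(0.45905) ≈ 24.6574°, so α ≈ 49.3148°.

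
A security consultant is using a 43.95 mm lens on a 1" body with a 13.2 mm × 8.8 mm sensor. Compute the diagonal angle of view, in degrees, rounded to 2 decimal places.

20.46°

Sensor diagonal = √(13.2² + 8.8²) = √251.6800 ≈ 15.8644 mm.
Angle of view α = 2·arctan(d/2f) with d = 15.8644 mm and f = 43.95 mm.
d/2f = 0.18048; arctan(0.18048) ≈ 10.2308°, so α ≈ 20.4615°.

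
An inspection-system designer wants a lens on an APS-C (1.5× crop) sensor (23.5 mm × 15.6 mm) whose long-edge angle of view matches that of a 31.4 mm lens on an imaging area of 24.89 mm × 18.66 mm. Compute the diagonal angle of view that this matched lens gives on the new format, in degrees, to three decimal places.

50.882°

Equal long-edge AOV ⇒ f₂ = f₁ · 23.5/24.89 = 31.4 × 0.94415 ≈ 29.6464 mm.
Sensor diagonal = √(23.5² + 15.6²) = √795.6100 ≈ 28.2066 mm.
Diagonal AOV on the new format = 2·arctan(28.2066 / (2 × 29.6464)) = 2·arctan(0.47572) ≈ 50.8823°.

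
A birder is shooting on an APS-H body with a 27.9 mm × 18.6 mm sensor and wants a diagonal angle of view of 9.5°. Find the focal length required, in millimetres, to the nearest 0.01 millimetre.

Sensor diagonal = √(27.9² + 18.6²) = √1124.3700 ≈ 33.5316 mm.
From α = 2·arctan(d/2f) we get f = d / (2·tan(α/2)).
With d = 33.5316 mm and α/2 = 4.75°, tan(α/2) ≈ 0.08309, so f ≈ 33.5316 / 0.16619 ≈ 201.7702 mm.

201.77 mm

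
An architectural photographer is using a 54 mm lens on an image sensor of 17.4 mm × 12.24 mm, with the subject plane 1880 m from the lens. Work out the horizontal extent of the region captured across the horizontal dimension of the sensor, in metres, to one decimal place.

605.8 m

dₒ: 1880 m = 1.88e+06 mm.
Similar triangles through the lens centre give W/dₒ = w/dᵢ; with 1/f = 1/dₒ + 1/dᵢ this gives W = w·(dₒ − f)/f.
W = 17.4 mm × (1.88e+06 − 54) / 54 = 17.4 × 34813.8148 ≈ 605760.378 mm = 605.76 m.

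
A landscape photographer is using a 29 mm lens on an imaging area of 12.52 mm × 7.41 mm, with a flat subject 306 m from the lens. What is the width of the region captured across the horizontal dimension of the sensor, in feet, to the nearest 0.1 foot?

dₒ: 306 m = 306000 mm.
Similar triangles through the lens centre give W/dₒ = w/dᵢ; with 1/f = 1/dₒ + 1/dᵢ this gives W = w·(dₒ − f)/f.
W = 12.52 mm × (306000 − 29) / 29 = 12.52 × 10550.7241 ≈ 132095.066 mm = 132095.066/304.8 ft = 433.383 ft.

433.4 ft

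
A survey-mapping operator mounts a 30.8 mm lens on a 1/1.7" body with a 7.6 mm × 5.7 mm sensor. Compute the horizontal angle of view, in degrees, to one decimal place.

Angle of view α = 2·arctan(w/2f) with w = 7.6 mm and f = 30.8 mm.
w/2f = 0.12338; arctan(0.12338) ≈ 7.0334°, so α ≈ 14.0668°.

14.1°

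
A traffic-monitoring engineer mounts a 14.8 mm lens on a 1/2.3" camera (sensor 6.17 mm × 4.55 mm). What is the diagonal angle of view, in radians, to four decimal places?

Sensor diagonal = √(6.17² + 4.55²) = √58.7714 ≈ 7.6663 mm.
Angle of view α = 2·arctan(d/2f) with d = 7.6663 mm and f = 14.8 mm.
d/2f = 0.25899; arctan(0.25899) ≈ 0.2534 rad, so α ≈ 0.5069 rad.

0.5069 rad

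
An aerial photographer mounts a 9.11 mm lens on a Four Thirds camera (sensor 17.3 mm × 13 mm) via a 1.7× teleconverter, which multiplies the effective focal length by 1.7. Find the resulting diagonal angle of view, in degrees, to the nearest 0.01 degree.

Effective focal length f = 9.11 × 1.7 = 15.487 mm.
Sensor diagonal = √(17.3² + 13²) = √468.2900 ≈ 21.6400 mm.
α = 2·arctan(21.640 / (2 × 15.487)) = 2·arctan(0.69865) ≈ 69.8802°.

69.88°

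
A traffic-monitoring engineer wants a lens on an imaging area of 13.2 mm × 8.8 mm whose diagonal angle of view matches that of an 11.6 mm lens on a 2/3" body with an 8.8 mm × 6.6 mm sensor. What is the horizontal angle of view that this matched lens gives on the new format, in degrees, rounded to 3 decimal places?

Sensor diagonal = √(8.8² + 6.6²) = √121.0000 ≈ 11.0000 mm.
Sensor diagonal = √(13.2² + 8.8²) = √251.6800 ≈ 15.8644 mm.
Equal diagonal AOV ⇒ f₂ = f₁ · 15.8644/11.0000 = 11.6 × 1.44222 ≈ 16.7298 mm.
Horizontal AOV on the new format = 2·arctan(13.2 / (2 × 16.7298)) = 2·arctan(0.39451) ≈ 43.0591°.

43.059°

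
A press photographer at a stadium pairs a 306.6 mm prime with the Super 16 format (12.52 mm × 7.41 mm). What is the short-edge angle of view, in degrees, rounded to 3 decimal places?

Angle of view α = 2·arctan(h/2f) with h = 7.41 mm and f = 306.6 mm.
h/2f = 0.01208; arctan(0.01208) ≈ 0.6923°, so α ≈ 1.3847°.

1.385°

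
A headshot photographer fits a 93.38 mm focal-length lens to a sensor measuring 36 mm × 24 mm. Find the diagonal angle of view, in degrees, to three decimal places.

Sensor diagonal = √(36² + 24²) = √1872.0000 ≈ 43.2666 mm.
Angle of view α = 2·arctan(d/2f) with d = 43.2666 mm and f = 93.38 mm.
d/2f = 0.23167; arctan(0.23167) ≈ 13.0436°, so α ≈ 26.0872°.

26.087°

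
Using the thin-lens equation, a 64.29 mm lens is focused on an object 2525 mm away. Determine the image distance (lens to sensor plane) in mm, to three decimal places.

1/dᵢ = 1/f − 1/dₒ = 1/64.29 − 1/2525 = 0.0151585 mm⁻¹.
dᵢ = 1/0.0151585 ≈ 65.9697 mm.

65.970 mm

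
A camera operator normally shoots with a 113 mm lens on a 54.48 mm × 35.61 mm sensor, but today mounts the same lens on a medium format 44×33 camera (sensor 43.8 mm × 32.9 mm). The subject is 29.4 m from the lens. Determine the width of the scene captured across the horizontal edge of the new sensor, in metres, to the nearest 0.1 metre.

11.4 m

The focal length stays 113 mm; the relevant sensor dimension is now w = 43.8 mm. Object distance dₒ = 29.4 m = 29400 mm.
Thin-lens field width W = w·(dₒ − f)/f = 43.8 × (29400 − 113)/113 ≈ 11351.952 mm = 11.352 m.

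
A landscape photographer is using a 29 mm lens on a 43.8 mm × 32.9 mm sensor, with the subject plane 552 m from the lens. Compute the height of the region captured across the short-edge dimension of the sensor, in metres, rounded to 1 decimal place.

626.2 m

dₒ: 552 m = 552000 mm.
Similar triangles through the lens centre give W/dₒ = h/dᵢ; with 1/f = 1/dₒ + 1/dᵢ this gives W = h·(dₒ − f)/f.
W = 32.9 mm × (552000 − 29) / 29 = 32.9 × 19033.4828 ≈ 626201.583 mm = 626.202 m.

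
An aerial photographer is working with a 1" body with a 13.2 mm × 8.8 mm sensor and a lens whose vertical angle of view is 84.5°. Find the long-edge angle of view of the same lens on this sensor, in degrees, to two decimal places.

From the vertical AOV: f = 8.8 / (2·tan(42.25°)) = 8.8 / 1.81667 ≈ 4.8440 mm.
Long-edge AOV = 2·arctan(13.2 / (2 × 4.8440)) = 2·arctan(1.36250) ≈ 107.4469°.

107.45°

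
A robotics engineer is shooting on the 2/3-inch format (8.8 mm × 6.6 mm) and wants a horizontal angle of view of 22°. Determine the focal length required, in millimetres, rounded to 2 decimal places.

22.64 mm

From α = 2·arctan(w/2f) we get f = w / (2·tan(α/2)).
With w = 8.8 mm and α/2 = 11°, tan(α/2) ≈ 0.19438, so f ≈ 8.8 / 0.38876 ≈ 22.6360 mm.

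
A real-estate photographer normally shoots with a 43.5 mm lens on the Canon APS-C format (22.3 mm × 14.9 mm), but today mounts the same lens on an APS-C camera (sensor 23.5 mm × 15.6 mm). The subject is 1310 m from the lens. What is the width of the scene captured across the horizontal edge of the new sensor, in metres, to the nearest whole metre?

The focal length stays 43.5 mm; the relevant sensor dimension is now w = 23.5 mm. Object distance dₒ = 1310 m = 1.31e+06 mm.
Thin-lens field width W = w·(dₒ − f)/f = 23.5 × (1.31e+06 − 43.5)/43.5 ≈ 707677.649 mm = 707.678 m.

708 m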